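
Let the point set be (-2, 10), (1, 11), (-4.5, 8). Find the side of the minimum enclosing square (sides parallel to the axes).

The bounding box has width 5.5 and height 3.
An axis-aligned square enclosing the set must have side ≥ max(width, height).
So the minimum side is max(5.5, 3) = 5.5.

5.5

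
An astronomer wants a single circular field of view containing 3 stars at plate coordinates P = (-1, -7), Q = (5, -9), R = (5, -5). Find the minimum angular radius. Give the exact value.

Side lengths²: PQ² = 40, PR² = 40, QR² = 16.
Since PR² = 40 < 40 + 16 = 56, the triangle is acute, so the smallest enclosing circle is the circumcircle.
Circumcentre = (7/3, -7), r² = 100/9.
r = √(100/9) = 10/3.

10/3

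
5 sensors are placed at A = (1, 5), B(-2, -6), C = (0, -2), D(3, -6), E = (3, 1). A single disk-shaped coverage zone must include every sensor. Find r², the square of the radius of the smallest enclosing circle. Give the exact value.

The minimum enclosing circle is determined by three boundary points: A, B, D.
Their circumcentre is (0.5, -17/22) with r² = 8125/242.
The farthest remaining point E is at distance² 2273/242 ≤ 8125/242.

8125/242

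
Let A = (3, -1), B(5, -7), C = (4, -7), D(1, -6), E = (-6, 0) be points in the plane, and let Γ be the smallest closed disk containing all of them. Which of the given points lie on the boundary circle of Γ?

The farthest pair is B–E with squared distance 170. The circle on this segment as diameter has centre (-0.5, -3.5) and r² = 170/4 = 42.5.
Check A: distance² to centre = 18.5 ≤ 42.5, so it lies inside.
All remaining points lie in this disk, and no smaller disk contains both endpoints, so this is the minimum enclosing circle.
The points at distance exactly r from the centre are B, E — 2 points.

B, E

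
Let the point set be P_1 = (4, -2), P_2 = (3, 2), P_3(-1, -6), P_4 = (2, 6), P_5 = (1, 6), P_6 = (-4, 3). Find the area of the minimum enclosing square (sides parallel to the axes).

The bounding box has width 8 and height 12.
An axis-aligned square enclosing the set must have side ≥ max(width, height).
So the minimum side is max(8, 12) = 12.
Area = 12² = 144.

144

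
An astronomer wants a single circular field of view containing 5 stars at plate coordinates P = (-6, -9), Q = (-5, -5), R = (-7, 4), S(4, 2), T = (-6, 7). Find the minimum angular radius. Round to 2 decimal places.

8.31

By Welzl's lemma the MEC is supported by two points (diametrically opposite) or three points (on a circumcircle).
The minimum enclosing circle is determined by three boundary points: P, S, T.
Their circumcentre is (-3.75, -1) with r² = 69.0625.
The farthest remaining point R is at distance² 35.5625 ≤ 69.0625.
r = √(69.0625) ≈ 8.31.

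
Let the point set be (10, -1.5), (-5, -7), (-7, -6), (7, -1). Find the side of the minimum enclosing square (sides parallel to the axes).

17

The bounding box has width 17 and height 6.
An axis-aligned square enclosing the set must have side ≥ max(width, height).
So the minimum side is max(17, 6) = 17.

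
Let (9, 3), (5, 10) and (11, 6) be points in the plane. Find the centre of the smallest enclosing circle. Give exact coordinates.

Call the three points A, B, C in the order given.
Side lengths²: AB² = 65, AC² = 13, BC² = 52.
Since AB² = 65 ≥ 52 + 13 = 65, the angle opposite AB is not acute, so the smallest enclosing circle has AB as diameter.
Centre = midpoint of AB = (7, 6.5), r² = 65/4 = 16.25.
Centre = (7, 6.5).

(7, 6.5)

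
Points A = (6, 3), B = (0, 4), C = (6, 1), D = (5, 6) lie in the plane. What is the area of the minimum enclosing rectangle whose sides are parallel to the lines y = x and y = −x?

In coordinates u = x + y, v = x − y the rectangle is axis-aligned; the map (x,y)→(u,v) scales areas by 2.
u-values: 9, 4, 7, 11; range = 11 − 4 = 7.
v-values: 3, -4, 5, -1; range = 5 − (-4) = 9.
Area = (7 × 9) / 2 = 31.5.

31.5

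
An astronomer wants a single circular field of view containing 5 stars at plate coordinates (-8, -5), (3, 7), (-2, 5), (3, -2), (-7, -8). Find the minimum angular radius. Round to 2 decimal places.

9.01

A smallest enclosing disk is always determined by at most three of the input points on its boundary.
The farthest pair is (3, 7)–(-7, -8) with squared distance 325. The circle on this segment as diameter has centre (-2, -0.5) and r² = 325/4 = 81.25.
Check (-8, -5): distance² to centre = 56.25 ≤ 81.25, so it lies inside.
All remaining points lie in this disk, and no smaller disk contains both endpoints, so this is the minimum enclosing circle.
r = √(81.25) ≈ 9.01.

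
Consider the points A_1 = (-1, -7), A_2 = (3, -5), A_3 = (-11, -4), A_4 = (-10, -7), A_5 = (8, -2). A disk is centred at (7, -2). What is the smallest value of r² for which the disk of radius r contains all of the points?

The required radius is the distance from (7, -2) to the farthest point.
Squared distances: 89, 25, 328, 314, 1.
Maximum is 328, attained at A_3.

328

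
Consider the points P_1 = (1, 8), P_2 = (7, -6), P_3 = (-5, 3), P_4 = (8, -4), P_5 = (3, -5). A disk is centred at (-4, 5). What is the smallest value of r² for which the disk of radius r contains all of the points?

The required radius is the distance from (-4, 5) to the farthest point.
Squared distances: 34, 242, 5, 225, 149.
Maximum is 242, attained at P_2.

242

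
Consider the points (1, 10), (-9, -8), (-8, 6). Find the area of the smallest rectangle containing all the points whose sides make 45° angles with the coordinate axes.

182

In coordinates u = x + y, v = x − y the rectangle is axis-aligned; the map (x,y)→(u,v) scales areas by 2.
u-values: 11, -17, -2; range = 11 − (-17) = 28.
v-values: -9, -1, -14; range = -1 − (-14) = 13.
Area = (28 × 13) / 2 = 182.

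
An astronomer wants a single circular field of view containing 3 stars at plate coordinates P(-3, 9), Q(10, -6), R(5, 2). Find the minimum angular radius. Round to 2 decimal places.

Side lengths²: PQ² = 394, PR² = 113, QR² = 89.
Since PQ² = 394 ≥ 113 + 89 = 202, the angle opposite PQ is not acute, so the smallest enclosing circle has PQ as diameter.
Centre = midpoint of PQ = (3.5, 1.5), r² = 394/4 = 98.5.
r = √(98.5) ≈ 9.92.

9.92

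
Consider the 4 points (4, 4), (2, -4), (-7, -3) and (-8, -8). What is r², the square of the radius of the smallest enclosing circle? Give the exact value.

A smallest enclosing disk is always determined by at most three of the input points on its boundary.
The farthest pair is (4, 4)–(-8, -8) with squared distance 288. The circle on this segment as diameter has centre (-2, -2) and r² = 288/4 = 72.
Check (2, -4): distance² to centre = 20 ≤ 72, so it lies inside.
All remaining points lie in this disk, and no smaller disk contains both endpoints, so this is the minimum enclosing circle.

72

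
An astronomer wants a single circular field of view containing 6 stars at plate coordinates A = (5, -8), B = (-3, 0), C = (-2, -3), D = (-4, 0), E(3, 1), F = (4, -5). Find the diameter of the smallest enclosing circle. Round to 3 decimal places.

The minimum enclosing circle of a finite set is fixed by two of the points (as a diameter) or three (as a circumcircle).
The farthest pair is A–D with squared distance 145. The circle on this segment as diameter has centre (0.5, -4) and r² = 145/4 = 36.25.
Check B: distance² to centre = 28.25 ≤ 36.25, so it lies inside.
All remaining points lie in this disk, and no smaller disk contains both endpoints, so this is the minimum enclosing circle.
Diameter = 2r = 2√(36.25) ≈ 12.042.

12.042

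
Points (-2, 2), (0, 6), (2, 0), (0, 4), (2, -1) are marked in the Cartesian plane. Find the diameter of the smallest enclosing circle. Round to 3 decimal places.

7.280

A smallest enclosing disk is always determined by at most three of the input points on its boundary.
The farthest pair is (0, 6)–(2, -1) with squared distance 53. The circle on this segment as diameter has centre (1, 2.5) and r² = 53/4 = 13.25.
Check (-2, 2): distance² to centre = 9.25 ≤ 13.25, so it lies inside.
All remaining points lie in this disk, and no smaller disk contains both endpoints, so this is the minimum enclosing circle.
Diameter = 2r = 2√(13.25) ≈ 7.280.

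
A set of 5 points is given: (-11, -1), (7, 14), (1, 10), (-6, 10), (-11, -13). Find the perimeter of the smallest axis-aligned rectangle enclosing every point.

Width = max x − min x = 7 − (-11) = 18.
Height = max y − min y = 14 − (-13) = 27.
Perimeter = 2(18 + 27) = 90.

90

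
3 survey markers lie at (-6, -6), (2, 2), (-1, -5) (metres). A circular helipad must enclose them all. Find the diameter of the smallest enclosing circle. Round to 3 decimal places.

Call the three points A, B, C in the order given.
Side lengths²: AB² = 128, AC² = 26, BC² = 58.
Since AB² = 128 ≥ 58 + 26 = 84, the angle opposite AB is not acute, so the smallest enclosing circle has AB as diameter.
Centre = midpoint of AB = (-2, -2), r² = 128/4 = 32.
Diameter = 2r = 2√32 ≈ 11.314.

11.314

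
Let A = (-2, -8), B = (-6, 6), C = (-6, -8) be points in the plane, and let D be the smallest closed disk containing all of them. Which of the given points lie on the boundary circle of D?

Side lengths²: AB² = 212, AC² = 16, BC² = 196.
Since AB² = 212 ≥ 196 + 16 = 212, the angle opposite AB is not acute, so the smallest enclosing circle has AB as diameter.
Centre = midpoint of AB = (-4, -1), r² = 212/4 = 53.
The points at distance exactly r from the centre are A, B, C — 3 points.

A, B, C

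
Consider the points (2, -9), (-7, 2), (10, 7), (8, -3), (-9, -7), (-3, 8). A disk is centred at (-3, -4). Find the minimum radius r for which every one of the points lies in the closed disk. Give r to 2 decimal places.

17.03

The required radius is the distance from (-3, -4) to the farthest point.
Squared distances: 50, 52, 290, 122, 45, 144.
Maximum is 290, attained at (10, 7).
r = √290 ≈ 17.03.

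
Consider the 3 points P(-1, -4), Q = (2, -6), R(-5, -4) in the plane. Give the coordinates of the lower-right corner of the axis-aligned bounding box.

(2, -6)

x-range [-5, 2], y-range [-6, -4].
The lower-right corner is (2, -6).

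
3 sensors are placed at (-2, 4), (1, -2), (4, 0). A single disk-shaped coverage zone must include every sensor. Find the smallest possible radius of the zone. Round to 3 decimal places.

3.634

Call the three points A, B, C in the order given.
Side lengths²: AB² = 45, AC² = 52, BC² = 13.
Since AC² = 52 < 45 + 13 = 58, the triangle is acute, so the smallest enclosing circle is the circumcircle.
Circumcentre = (0.75, 1.625), r² = 13.203125.
r = √(13.203125) ≈ 3.634.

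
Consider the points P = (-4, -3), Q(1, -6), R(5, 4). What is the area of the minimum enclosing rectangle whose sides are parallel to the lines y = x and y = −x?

In coordinates u = x + y, v = x − y the rectangle is axis-aligned; the map (x,y)→(u,v) scales areas by 2.
u-values: -7, -5, 9; range = 9 − (-7) = 16.
v-values: -1, 7, 1; range = 7 − (-1) = 8.
Area = (16 × 8) / 2 = 64.

64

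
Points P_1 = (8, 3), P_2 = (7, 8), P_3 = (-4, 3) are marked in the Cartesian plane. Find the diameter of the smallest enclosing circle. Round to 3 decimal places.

Side lengths²: P_1P_2² = 26, P_1P_3² = 144, P_2P_3² = 146.
Since P_2P_3² = 146 < 144 + 26 = 170, the triangle is acute, so the smallest enclosing circle is the circumcircle.
Circumcentre = (2, 4.4), r² = 37.96.
Diameter = 2r = 2√(37.96) ≈ 12.322.

12.322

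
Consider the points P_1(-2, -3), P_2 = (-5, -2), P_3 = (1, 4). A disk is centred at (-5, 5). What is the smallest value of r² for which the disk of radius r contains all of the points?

73

The required radius is the distance from (-5, 5) to the farthest point.
Squared distances: 73, 49, 37.
Maximum is 73, attained at P_1.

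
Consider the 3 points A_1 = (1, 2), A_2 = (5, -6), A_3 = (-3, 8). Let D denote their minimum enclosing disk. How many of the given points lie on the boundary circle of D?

2

Side lengths²: A_1A_2² = 80, A_1A_3² = 52, A_2A_3² = 260.
Since A_2A_3² = 260 ≥ 80 + 52 = 132, the angle opposite A_2A_3 is not acute, so the smallest enclosing circle has A_2A_3 as diameter.
Centre = midpoint of A_2A_3 = (1, 1), r² = 260/4 = 65.
The points at distance exactly r from the centre are A_2, A_3 — 2 points.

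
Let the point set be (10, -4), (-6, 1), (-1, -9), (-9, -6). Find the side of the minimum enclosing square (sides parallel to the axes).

The bounding box has width 19 and height 10.
An axis-aligned square enclosing the set must have side ≥ max(width, height).
So the minimum side is max(19, 10) = 19.

19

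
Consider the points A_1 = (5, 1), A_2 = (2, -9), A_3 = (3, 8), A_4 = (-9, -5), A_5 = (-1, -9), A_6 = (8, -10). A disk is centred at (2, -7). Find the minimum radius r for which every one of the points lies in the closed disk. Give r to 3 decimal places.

15.033

The required radius is the distance from (2, -7) to the farthest point.
Squared distances: 73, 4, 226, 125, 13, 45.
Maximum is 226, attained at A_3.
r = √226 ≈ 15.033.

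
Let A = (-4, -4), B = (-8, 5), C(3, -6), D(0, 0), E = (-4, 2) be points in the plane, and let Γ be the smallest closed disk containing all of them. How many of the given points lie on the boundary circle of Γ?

2

A smallest enclosing disk is always determined by at most three of the input points on its boundary.
The farthest pair is B–C with squared distance 242. The circle on this segment as diameter has centre (-2.5, -0.5) and r² = 242/4 = 60.5.
Check A: distance² to centre = 14.5 ≤ 60.5, so it lies inside.
All remaining points lie in this disk, and no smaller disk contains both endpoints, so this is the minimum enclosing circle.
The points at distance exactly r from the centre are B, C — 2 points.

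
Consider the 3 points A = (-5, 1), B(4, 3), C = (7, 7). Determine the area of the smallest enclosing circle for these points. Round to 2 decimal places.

Side lengths²: AB² = 85, AC² = 180, BC² = 25.
Since AC² = 180 ≥ 85 + 25 = 110, the angle opposite AC is not acute, so the smallest enclosing circle has AC as diameter.
Centre = midpoint of AC = (1, 4), r² = 180/4 = 45.
Area = π·r² = π·45 ≈ 141.37.

141.37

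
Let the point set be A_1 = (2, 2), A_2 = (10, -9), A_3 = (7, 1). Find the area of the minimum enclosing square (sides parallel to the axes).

The bounding box has width 8 and height 11.
An axis-aligned square enclosing the set must have side ≥ max(width, height).
So the minimum side is max(8, 11) = 11.
Area = 11² = 121.

121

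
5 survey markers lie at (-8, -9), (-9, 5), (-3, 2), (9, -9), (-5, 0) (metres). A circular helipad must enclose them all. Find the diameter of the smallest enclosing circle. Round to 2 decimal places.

A smallest enclosing disk is always determined by at most three of the input points on its boundary.
The farthest pair is (-9, 5)–(9, -9) with squared distance 520. The circle on this segment as diameter has centre (0, -2) and r² = 520/4 = 130.
Check (-8, -9): distance² to centre = 113 ≤ 130, so it lies inside.
All remaining points lie in this disk, and no smaller disk contains both endpoints, so this is the minimum enclosing circle.
Diameter = 2r = 2√130 ≈ 22.80.

22.80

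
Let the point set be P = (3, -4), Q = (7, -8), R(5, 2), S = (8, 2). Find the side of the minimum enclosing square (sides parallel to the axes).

10

The bounding box has width 5 and height 10.
An axis-aligned square enclosing the set must have side ≥ max(width, height).
So the minimum side is max(5, 10) = 10.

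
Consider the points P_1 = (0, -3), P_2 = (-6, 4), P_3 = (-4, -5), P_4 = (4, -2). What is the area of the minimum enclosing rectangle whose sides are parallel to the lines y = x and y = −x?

88

In coordinates u = x + y, v = x − y the rectangle is axis-aligned; the map (x,y)→(u,v) scales areas by 2.
u-values: -3, -2, -9, 2; range = 2 − (-9) = 11.
v-values: 3, -10, 1, 6; range = 6 − (-10) = 16.
Area = (11 × 16) / 2 = 88.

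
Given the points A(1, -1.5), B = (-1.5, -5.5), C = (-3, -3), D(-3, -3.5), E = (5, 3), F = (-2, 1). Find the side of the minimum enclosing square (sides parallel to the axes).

The bounding box has width 8 and height 8.5.
An axis-aligned square enclosing the set must have side ≥ max(width, height).
So the minimum side is max(8, 8.5) = 8.5.

8.5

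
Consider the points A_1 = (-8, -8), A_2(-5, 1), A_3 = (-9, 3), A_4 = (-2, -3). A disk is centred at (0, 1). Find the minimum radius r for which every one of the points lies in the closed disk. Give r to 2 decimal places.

The required radius is the distance from (0, 1) to the farthest point.
Squared distances: 145, 25, 85, 20.
Maximum is 145, attained at A_1.
r = √145 ≈ 12.04.

12.04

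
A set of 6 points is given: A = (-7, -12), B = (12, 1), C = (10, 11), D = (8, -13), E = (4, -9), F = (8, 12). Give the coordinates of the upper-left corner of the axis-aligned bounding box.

x-range [-7, 12], y-range [-13, 12].
The upper-left corner is (-7, 12).

(-7, 12)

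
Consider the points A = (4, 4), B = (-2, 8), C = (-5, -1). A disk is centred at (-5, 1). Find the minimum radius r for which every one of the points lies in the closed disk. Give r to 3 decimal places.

The required radius is the distance from (-5, 1) to the farthest point.
Squared distances: 90, 58, 4.
Maximum is 90, attained at A.
r = √90 ≈ 9.487.

9.487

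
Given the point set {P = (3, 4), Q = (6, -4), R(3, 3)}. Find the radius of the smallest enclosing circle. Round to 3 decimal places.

Side lengths²: PQ² = 73, PR² = 1, QR² = 58.
Since PQ² = 73 ≥ 58 + 1 = 59, the angle opposite PQ is not acute, so the smallest enclosing circle has PQ as diameter.
Centre = midpoint of PQ = (4.5, 0), r² = 73/4 = 18.25.
r = √(18.25) ≈ 4.272.

4.272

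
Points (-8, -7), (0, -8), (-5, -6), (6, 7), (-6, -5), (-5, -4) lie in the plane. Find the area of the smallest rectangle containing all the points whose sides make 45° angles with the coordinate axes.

In coordinates u = x + y, v = x − y the rectangle is axis-aligned; the map (x,y)→(u,v) scales areas by 2.
u-values: -15, -8, -11, 13, -11, -9; range = 13 − (-15) = 28.
v-values: -1, 8, 1, -1, -1, -1; range = 8 − (-1) = 9.
Area = (28 × 9) / 2 = 126.

126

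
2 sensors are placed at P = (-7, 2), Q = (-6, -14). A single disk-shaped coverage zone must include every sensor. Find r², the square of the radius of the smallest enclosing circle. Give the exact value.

64.25

The smallest circle enclosing two points has them as diameter endpoints.
Centre = midpoint = (-6.5, -6); r² = |PQ|²/4 = 257/4 = 64.25.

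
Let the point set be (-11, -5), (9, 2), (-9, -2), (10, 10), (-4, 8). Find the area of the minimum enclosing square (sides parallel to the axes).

The bounding box has width 21 and height 15.
An axis-aligned square enclosing the set must have side ≥ max(width, height).
So the minimum side is max(21, 15) = 21.
Area = 21² = 441.

441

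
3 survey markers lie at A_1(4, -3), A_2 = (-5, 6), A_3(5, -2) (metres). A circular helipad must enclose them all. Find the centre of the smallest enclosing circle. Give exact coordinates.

Side lengths²: A_1A_2² = 162, A_1A_3² = 2, A_2A_3² = 164.
Since A_2A_3² = 164 ≥ 162 + 2 = 164, the angle opposite A_2A_3 is not acute, so the smallest enclosing circle has A_2A_3 as diameter.
Centre = midpoint of A_2A_3 = (0, 2), r² = 164/4 = 41.
Centre = (0, 2).

(0, 2)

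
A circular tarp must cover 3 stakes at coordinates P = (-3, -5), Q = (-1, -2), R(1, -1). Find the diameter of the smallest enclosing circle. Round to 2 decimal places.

5.66

Side lengths²: PQ² = 13, PR² = 32, QR² = 5.
Since PR² = 32 ≥ 13 + 5 = 18, the angle opposite PR is not acute, so the smallest enclosing circle has PR as diameter.
Centre = midpoint of PR = (-1, -3), r² = 32/4 = 8.
Diameter = 2r = 2√8 ≈ 5.66.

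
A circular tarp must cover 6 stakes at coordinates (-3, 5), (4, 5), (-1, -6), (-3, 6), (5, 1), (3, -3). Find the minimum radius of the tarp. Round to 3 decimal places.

The minimum enclosing circle of a finite set is fixed by two of the points (as a diameter) or three (as a circumcircle).
The minimum enclosing circle is determined by three boundary points: (4, 5), (-1, -6), (-3, 6).
Their circumcentre is (-10/41, 12/41) with r² = 67525/1681.
The farthest remaining point (-3, 5) is at distance² 50018/1681 ≤ 67525/1681.
r = √(67525/1681) ≈ 6.338.

6.338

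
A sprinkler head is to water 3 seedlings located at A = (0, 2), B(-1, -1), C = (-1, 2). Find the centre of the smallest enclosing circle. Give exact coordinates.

(-0.5, 0.5)

Side lengths²: AB² = 10, AC² = 1, BC² = 9.
Since AB² = 10 ≥ 9 + 1 = 10, the angle opposite AB is not acute, so the smallest enclosing circle has AB as diameter.
Centre = midpoint of AB = (-0.5, 0.5), r² = 10/4 = 2.5.
Centre = (-0.5, 0.5).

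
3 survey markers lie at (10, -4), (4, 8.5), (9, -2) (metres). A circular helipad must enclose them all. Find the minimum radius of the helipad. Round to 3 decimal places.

6.933

Call the three points A, B, C in the order given.
Side lengths²: AB² = 192.25, AC² = 5, BC² = 135.25.
Since AB² = 192.25 ≥ 135.25 + 5 = 140.25, the angle opposite AB is not acute, so the smallest enclosing circle has AB as diameter.
Centre = midpoint of AB = (7, 2.25), r² = 192.25/4 = 48.0625.
r = √(48.0625) ≈ 6.933.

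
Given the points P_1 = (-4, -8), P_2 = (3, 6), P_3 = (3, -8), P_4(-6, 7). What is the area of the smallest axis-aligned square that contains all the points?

The bounding box has width 9 and height 15.
An axis-aligned square enclosing the set must have side ≥ max(width, height).
So the minimum side is max(9, 15) = 15.
Area = 15² = 225.

225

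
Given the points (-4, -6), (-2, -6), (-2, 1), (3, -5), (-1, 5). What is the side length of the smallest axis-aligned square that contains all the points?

The bounding box has width 7 and height 11.
An axis-aligned square enclosing the set must have side ≥ max(width, height).
So the minimum side is max(7, 11) = 11.

11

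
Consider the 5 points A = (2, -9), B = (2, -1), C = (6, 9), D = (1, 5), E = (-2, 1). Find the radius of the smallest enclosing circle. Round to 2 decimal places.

9.22

The farthest pair is A–C with squared distance 340. The circle on this segment as diameter has centre (4, 0) and r² = 340/4 = 85.
Check B: distance² to centre = 5 ≤ 85, so it lies inside.
All remaining points lie in this disk, and no smaller disk contains both endpoints, so this is the minimum enclosing circle.
r = √85 ≈ 9.22.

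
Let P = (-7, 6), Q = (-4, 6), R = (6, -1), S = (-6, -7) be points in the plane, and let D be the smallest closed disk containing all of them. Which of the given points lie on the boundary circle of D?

The minimum enclosing circle of a finite set is fixed by two of the points (as a diameter) or three (as a circumcircle).
The minimum enclosing circle is determined by three boundary points: P, R, S.
Their circumcentre is (-52/27, -4/27) with r² = 46325/729.
The farthest remaining point Q is at distance² 30692/729 ≤ 46325/729.
The points at distance exactly r from the centre are P, R, S — 3 points.

P, R, S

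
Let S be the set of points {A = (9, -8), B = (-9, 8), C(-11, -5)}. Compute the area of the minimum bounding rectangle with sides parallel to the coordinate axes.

x ranges over [-11, 9], width 20.
y ranges over [-8, 8], height 16.
Area = 20 × 16 = 320.

320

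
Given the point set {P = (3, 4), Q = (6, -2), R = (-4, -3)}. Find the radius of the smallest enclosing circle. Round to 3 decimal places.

Side lengths²: PQ² = 45, PR² = 98, QR² = 101.
Since QR² = 101 < 98 + 45 = 143, the triangle is acute, so the smallest enclosing circle is the circumcircle.
Circumcentre = (5/6, -5/6), r² = 505/18.
r = √(505/18) ≈ 5.297.

5.297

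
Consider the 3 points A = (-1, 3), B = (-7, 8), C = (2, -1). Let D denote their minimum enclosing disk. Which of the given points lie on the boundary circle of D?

B, C

Side lengths²: AB² = 61, AC² = 25, BC² = 162.
Since BC² = 162 ≥ 61 + 25 = 86, the angle opposite BC is not acute, so the smallest enclosing circle has BC as diameter.
Centre = midpoint of BC = (-2.5, 3.5), r² = 162/4 = 40.5.
The points at distance exactly r from the centre are B, C — 2 points.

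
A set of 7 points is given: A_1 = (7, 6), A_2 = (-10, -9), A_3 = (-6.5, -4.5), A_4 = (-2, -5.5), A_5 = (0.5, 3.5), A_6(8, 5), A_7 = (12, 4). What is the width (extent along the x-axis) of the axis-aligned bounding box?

max x = 12, min x = -10, so width = 22.

22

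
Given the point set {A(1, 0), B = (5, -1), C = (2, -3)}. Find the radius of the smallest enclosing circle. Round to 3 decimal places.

Side lengths²: AB² = 17, AC² = 10, BC² = 13.
Since AB² = 17 < 13 + 10 = 23, the triangle is acute, so the smallest enclosing circle is the circumcircle.
Circumcentre = (63/22, -23/22), r² = 1105/242.
r = √(1105/242) ≈ 2.137.

2.137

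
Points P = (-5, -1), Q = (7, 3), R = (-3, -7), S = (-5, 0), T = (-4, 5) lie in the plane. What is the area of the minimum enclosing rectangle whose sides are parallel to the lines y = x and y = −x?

130

In coordinates u = x + y, v = x − y the rectangle is axis-aligned; the map (x,y)→(u,v) scales areas by 2.
u-values: -6, 10, -10, -5, 1; range = 10 − (-10) = 20.
v-values: -4, 4, 4, -5, -9; range = 4 − (-9) = 13.
Area = (20 × 13) / 2 = 130.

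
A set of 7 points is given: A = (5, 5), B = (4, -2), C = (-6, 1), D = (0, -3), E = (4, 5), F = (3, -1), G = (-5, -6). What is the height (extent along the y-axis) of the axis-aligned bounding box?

max y = 5, min y = -6, so height = 11.

11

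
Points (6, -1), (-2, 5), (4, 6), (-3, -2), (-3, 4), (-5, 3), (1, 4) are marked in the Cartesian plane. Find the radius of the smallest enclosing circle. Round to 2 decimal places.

The minimum enclosing circle of a finite set is fixed by two of the points (as a diameter) or three (as a circumcircle).
The minimum enclosing circle is determined by three boundary points: (6, -1), (4, 6), (-5, 3).
Their circumcentre is (27/46, 57/46) with r² = 36305/1058.
The farthest remaining point (-3, -2) is at distance² 24713/1058 ≤ 36305/1058.
r = √(36305/1058) ≈ 5.86.

5.86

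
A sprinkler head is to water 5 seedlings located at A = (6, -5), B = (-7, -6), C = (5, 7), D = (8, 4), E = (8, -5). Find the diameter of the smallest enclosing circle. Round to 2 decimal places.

A smallest enclosing disk is always determined by at most three of the input points on its boundary.
The minimum enclosing circle is determined by three boundary points: B, C, D.
Their circumcentre is (0.3, -0.7) with r² = 81.38.
The farthest remaining point E is at distance² 77.78 ≤ 81.38.
Diameter = 2r = 2√(81.38) ≈ 18.04.

18.04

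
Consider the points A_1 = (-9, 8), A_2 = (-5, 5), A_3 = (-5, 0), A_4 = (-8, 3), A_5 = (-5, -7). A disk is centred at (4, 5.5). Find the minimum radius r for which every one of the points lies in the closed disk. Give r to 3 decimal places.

15.403

The required radius is the distance from (4, 5.5) to the farthest point.
Squared distances: 175.25, 81.25, 111.25, 150.25, 237.25.
Maximum is 237.25, attained at A_5.
r = √(237.25) ≈ 15.403.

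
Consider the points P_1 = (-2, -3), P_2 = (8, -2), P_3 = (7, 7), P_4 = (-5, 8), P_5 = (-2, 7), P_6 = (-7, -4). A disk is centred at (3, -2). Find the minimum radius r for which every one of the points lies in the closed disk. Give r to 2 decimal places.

12.81

The required radius is the distance from (3, -2) to the farthest point.
Squared distances: 26, 25, 97, 164, 106, 104.
Maximum is 164, attained at P_4.
r = √164 ≈ 12.81.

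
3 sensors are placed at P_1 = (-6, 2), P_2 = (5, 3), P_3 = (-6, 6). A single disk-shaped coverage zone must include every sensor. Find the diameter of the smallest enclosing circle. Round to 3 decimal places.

Side lengths²: P_1P_2² = 122, P_1P_3² = 16, P_2P_3² = 130.
Since P_2P_3² = 130 < 122 + 16 = 138, the triangle is acute, so the smallest enclosing circle is the circumcircle.
Circumcentre = (-7/11, 4), r² = 3965/121.
Diameter = 2r = 2√(3965/121) ≈ 11.449.

11.449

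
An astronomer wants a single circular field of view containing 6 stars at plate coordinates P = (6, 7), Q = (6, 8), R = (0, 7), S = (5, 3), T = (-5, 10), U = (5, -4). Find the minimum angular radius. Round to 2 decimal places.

A smallest enclosing disk is always determined by at most three of the input points on its boundary.
The farthest pair is T–U with squared distance 296. The circle on this segment as diameter has centre (0, 3) and r² = 296/4 = 74.
Check P: distance² to centre = 52 ≤ 74, so it lies inside.
All remaining points lie in this disk, and no smaller disk contains both endpoints, so this is the minimum enclosing circle.
r = √74 ≈ 8.60.

8.60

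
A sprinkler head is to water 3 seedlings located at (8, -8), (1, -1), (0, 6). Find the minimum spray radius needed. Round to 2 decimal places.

8.06

Call the three points A, B, C in the order given.
Side lengths²: AB² = 98, AC² = 260, BC² = 50.
Since AC² = 260 ≥ 98 + 50 = 148, the angle opposite AC is not acute, so the smallest enclosing circle has AC as diameter.
Centre = midpoint of AC = (4, -1), r² = 260/4 = 65.
r = √65 ≈ 8.06.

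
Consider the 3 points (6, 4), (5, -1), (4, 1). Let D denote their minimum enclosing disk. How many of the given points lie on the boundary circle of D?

2

Call the three points A, B, C in the order given.
Side lengths²: AB² = 26, AC² = 13, BC² = 5.
Since AB² = 26 ≥ 13 + 5 = 18, the angle opposite AB is not acute, so the smallest enclosing circle has AB as diameter.
Centre = midpoint of AB = (5.5, 1.5), r² = 26/4 = 6.5.
The points at distance exactly r from the centre are (6, 4), (5, -1) — 2 points.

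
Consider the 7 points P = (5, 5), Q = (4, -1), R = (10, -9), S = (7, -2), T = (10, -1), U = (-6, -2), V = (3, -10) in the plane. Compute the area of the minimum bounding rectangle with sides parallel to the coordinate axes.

240

x ranges over [-6, 10], width 16.
y ranges over [-10, 5], height 15.
Area = 16 × 15 = 240.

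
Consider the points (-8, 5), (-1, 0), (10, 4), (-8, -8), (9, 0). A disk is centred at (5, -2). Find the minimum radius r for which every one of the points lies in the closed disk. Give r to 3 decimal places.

The required radius is the distance from (5, -2) to the farthest point.
Squared distances: 218, 40, 61, 205, 20.
Maximum is 218, attained at (-8, 5).
r = √218 ≈ 14.765.

14.765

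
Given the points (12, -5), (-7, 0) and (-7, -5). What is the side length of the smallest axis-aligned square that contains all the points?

19

The bounding box has width 19 and height 5.
An axis-aligned square enclosing the set must have side ≥ max(width, height).
So the minimum side is max(19, 5) = 19.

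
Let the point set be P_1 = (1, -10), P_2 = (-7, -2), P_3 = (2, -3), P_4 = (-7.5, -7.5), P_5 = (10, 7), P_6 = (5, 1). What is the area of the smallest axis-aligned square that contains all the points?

The bounding box has width 17.5 and height 17.
An axis-aligned square enclosing the set must have side ≥ max(width, height).
So the minimum side is max(17.5, 17) = 17.5.
Area = 17.5² = 306.25.

306.25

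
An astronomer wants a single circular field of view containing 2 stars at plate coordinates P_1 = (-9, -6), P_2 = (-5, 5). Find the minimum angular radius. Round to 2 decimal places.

The smallest circle enclosing two points has them as diameter endpoints.
Centre = midpoint = (-7, -0.5); r² = |P_1P_2|²/4 = 137/4 = 34.25.
r = √(34.25) ≈ 5.85.

5.85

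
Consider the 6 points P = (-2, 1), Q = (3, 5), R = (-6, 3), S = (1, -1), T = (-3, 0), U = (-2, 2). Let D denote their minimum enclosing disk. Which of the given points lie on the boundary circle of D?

By Welzl's lemma the MEC is supported by two points (diametrically opposite) or three points (on a circumcircle).
The minimum enclosing circle is determined by three boundary points: Q, R, S.
Their circumcentre is (-1.3, 3.1) with r² = 22.1.
The farthest remaining point T is at distance² 12.5 ≤ 22.1.
The points at distance exactly r from the centre are Q, R, S — 3 points.

Q, R, S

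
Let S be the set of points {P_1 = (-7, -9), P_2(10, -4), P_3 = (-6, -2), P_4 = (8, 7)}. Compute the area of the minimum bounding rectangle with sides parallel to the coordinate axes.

272

x ranges over [-7, 10], width 17.
y ranges over [-9, 7], height 16.
Area = 17 × 16 = 272.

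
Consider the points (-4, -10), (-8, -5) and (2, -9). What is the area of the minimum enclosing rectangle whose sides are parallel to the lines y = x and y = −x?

In coordinates u = x + y, v = x − y the rectangle is axis-aligned; the map (x,y)→(u,v) scales areas by 2.
u-values: -14, -13, -7; range = -7 − (-14) = 7.
v-values: 6, -3, 11; range = 11 − (-3) = 14.
Area = (7 × 14) / 2 = 49.

49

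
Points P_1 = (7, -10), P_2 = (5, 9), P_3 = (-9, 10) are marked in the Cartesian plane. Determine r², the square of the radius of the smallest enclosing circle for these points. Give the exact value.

164

Side lengths²: P_1P_2² = 365, P_1P_3² = 656, P_2P_3² = 197.
Since P_1P_3² = 656 ≥ 365 + 197 = 562, the angle opposite P_1P_3 is not acute, so the smallest enclosing circle has P_1P_3 as diameter.
Centre = midpoint of P_1P_3 = (-1, 0), r² = 656/4 = 164.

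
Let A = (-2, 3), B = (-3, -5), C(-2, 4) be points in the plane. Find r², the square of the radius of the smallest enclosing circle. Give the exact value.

Side lengths²: AB² = 65, AC² = 1, BC² = 82.
Since BC² = 82 ≥ 65 + 1 = 66, the angle opposite BC is not acute, so the smallest enclosing circle has BC as diameter.
Centre = midpoint of BC = (-2.5, -0.5), r² = 82/4 = 20.5.

20.5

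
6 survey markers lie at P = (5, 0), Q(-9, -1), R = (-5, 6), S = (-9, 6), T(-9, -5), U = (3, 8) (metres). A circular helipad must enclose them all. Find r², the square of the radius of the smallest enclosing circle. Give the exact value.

The minimum enclosing circle of a finite set is fixed by two of the points (as a diameter) or three (as a circumcircle).
The farthest pair is T–U with squared distance 313. The circle on this segment as diameter has centre (-3, 1.5) and r² = 313/4 = 78.25.
Check P: distance² to centre = 66.25 ≤ 78.25, so it lies inside.
All remaining points lie in this disk, and no smaller disk contains both endpoints, so this is the minimum enclosing circle.

78.25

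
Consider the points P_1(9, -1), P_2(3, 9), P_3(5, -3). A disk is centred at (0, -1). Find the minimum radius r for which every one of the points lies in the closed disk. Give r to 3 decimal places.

10.440

The required radius is the distance from (0, -1) to the farthest point.
Squared distances: 81, 109, 29.
Maximum is 109, attained at P_2.
r = √109 ≈ 10.440.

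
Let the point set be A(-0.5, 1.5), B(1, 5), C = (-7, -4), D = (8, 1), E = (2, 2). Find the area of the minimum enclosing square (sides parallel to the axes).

225

The bounding box has width 15 and height 9.
An axis-aligned square enclosing the set must have side ≥ max(width, height).
So the minimum side is max(15, 9) = 15.
Area = 15² = 225.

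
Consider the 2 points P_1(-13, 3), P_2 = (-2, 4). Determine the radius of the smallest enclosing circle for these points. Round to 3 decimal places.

The smallest circle enclosing two points has them as diameter endpoints.
Centre = midpoint = (-7.5, 3.5); r² = |P_1P_2|²/4 = 122/4 = 30.5.
r = √(30.5) ≈ 5.523.

5.523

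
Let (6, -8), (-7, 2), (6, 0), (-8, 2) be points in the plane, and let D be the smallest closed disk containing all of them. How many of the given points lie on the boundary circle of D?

By Welzl's lemma the MEC is supported by two points (diametrically opposite) or three points (on a circumcircle).
The farthest pair is (6, -8)–(-8, 2) with squared distance 296. The circle on this segment as diameter has centre (-1, -3) and r² = 296/4 = 74.
Check (-7, 2): distance² to centre = 61 ≤ 74, so it lies inside.
All remaining points lie in this disk, and no smaller disk contains both endpoints, so this is the minimum enclosing circle.
The points at distance exactly r from the centre are (6, -8), (-8, 2) — 2 points.

2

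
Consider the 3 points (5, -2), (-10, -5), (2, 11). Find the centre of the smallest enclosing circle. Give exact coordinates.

(-64/17, 48/17)

Call the three points A, B, C in the order given.
Side lengths²: AB² = 234, AC² = 178, BC² = 400.
Since BC² = 400 < 234 + 178 = 412, the triangle is acute, so the smallest enclosing circle is the circumcircle.
Circumcentre = (-64/17, 48/17), r² = 28925/289.
Centre = (-64/17, 48/17).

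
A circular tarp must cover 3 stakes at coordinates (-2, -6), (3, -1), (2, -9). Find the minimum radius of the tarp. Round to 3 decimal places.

4.072

Call the three points A, B, C in the order given.
Side lengths²: AB² = 50, AC² = 25, BC² = 65.
Since BC² = 65 < 50 + 25 = 75, the triangle is acute, so the smallest enclosing circle is the circumcircle.
Circumcentre = (27/14, -69/14), r² = 1625/98.
r = √(1625/98) ≈ 4.072.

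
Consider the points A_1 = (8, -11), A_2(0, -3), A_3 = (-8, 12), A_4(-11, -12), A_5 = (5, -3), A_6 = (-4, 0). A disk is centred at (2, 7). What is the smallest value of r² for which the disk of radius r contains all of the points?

The required radius is the distance from (2, 7) to the farthest point.
Squared distances: 360, 104, 125, 530, 109, 85.
Maximum is 530, attained at A_4.

530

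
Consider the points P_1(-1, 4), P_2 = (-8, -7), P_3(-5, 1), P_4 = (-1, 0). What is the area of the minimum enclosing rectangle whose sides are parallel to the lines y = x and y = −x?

In coordinates u = x + y, v = x − y the rectangle is axis-aligned; the map (x,y)→(u,v) scales areas by 2.
u-values: 3, -15, -4, -1; range = 3 − (-15) = 18.
v-values: -5, -1, -6, -1; range = -1 − (-6) = 5.
Area = (18 × 5) / 2 = 45.

45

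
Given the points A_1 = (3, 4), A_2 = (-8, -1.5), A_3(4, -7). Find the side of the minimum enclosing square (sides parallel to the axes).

The bounding box has width 12 and height 11.
An axis-aligned square enclosing the set must have side ≥ max(width, height).
So the minimum side is max(12, 11) = 12.

12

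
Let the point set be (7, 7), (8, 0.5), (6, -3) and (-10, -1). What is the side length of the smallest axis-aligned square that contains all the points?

18

The bounding box has width 18 and height 10.
An axis-aligned square enclosing the set must have side ≥ max(width, height).
So the minimum side is max(18, 10) = 18.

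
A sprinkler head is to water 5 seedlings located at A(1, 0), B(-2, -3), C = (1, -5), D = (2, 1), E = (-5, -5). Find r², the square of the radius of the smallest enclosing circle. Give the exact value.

By Welzl's lemma the MEC is supported by two points (diametrically opposite) or three points (on a circumcircle).
The farthest pair is D–E with squared distance 85. The circle on this segment as diameter has centre (-1.5, -2) and r² = 85/4 = 21.25.
Check A: distance² to centre = 10.25 ≤ 21.25, so it lies inside.
All remaining points lie in this disk, and no smaller disk contains both endpoints, so this is the minimum enclosing circle.

21.25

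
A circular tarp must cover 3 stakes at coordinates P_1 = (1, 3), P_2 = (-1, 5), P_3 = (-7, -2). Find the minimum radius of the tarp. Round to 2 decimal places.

Side lengths²: P_1P_2² = 8, P_1P_3² = 89, P_2P_3² = 85.
Since P_1P_3² = 89 < 85 + 8 = 93, the triangle is acute, so the smallest enclosing circle is the circumcircle.
Circumcentre = (-83/26, 21/26), r² = 7565/338.
r = √(7565/338) ≈ 4.73.

4.73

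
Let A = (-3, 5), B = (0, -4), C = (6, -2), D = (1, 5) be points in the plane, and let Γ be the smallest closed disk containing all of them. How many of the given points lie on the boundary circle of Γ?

3

The minimum enclosing circle of a finite set is fixed by two of the points (as a diameter) or three (as a circumcircle).
The farthest pair is A–C with squared distance 130. The circle on this segment as diameter has centre (1.5, 1.5) and r² = 130/4 = 32.5.
Check B: distance² to centre = 32.5 ≤ 32.5, so it lies inside.
All remaining points lie in this disk, and no smaller disk contains both endpoints, so this is the minimum enclosing circle.
The points at distance exactly r from the centre are A, B, C — 3 points.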